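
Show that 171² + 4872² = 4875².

Compute a² + b² = 171² + 4872² = 29241 + 23736384 = 23765625
Compute c² = 4875² = 23765625
Since 23765625 = 23765625, confirmed.

Yes, it is a Pythagorean triple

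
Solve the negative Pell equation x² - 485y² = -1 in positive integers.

We need x² = 485y² - 1. Try successive y:
y = 1: x² = 485·1² - 1 = 484 = 22² ✓
Check: 22² - 485·1² = 484 - 485 = -1 ✓

x = 22, y = 1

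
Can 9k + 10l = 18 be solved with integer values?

Step 1: Compute gcd(9, 10).
gcd(9, 10) = 1

Step 2: Check divisibility.
Does 1 divide 18? 18 = 1 x 18, so yes.

By the theorem on linear Diophantine equations, 9k + 10l = 18 has integer solutions if and only if gcd(9, 10) divides 18. Since 1 | 18, solutions exist.

Yes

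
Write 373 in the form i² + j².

We need to find integers i, j > 0 such that i² + j² = 373.
Trying i = 7: j² = 373 - 7² = 373 - 49 = 324
j = 18
Check: 7² + 18² = 49 + 324 = 373 ✓

373 = 7² + 18²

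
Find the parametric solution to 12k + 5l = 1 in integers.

Step 1: Compute gcd(12, 5) = 1.
Since 1 divides 1, solutions exist.

Step 2: Find a particular solution using extended Euclidean algorithm.
We get k₀ = -2, l₀ = 5.
Check: 12*-2 + 5*5 = 1 = 1 ✓

Step 3: Write the general solution.
k = -2 + (5/1)t = -2 + 5t
l = 5 - (12/1)t = 5 - 12t
for any integer t.

k = -2 + 5t, l = 5 - 12t for integer t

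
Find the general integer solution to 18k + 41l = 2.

Step 1: Compute gcd(18, 41) = 1.
Since 1 divides 2, solutions exist.

Step 2: Find a particular solution using extended Euclidean algorithm.
We get k₀ = 32, l₀ = -14.
Check: 18*32 + 41*-14 = 2 = 2 ✓

Step 3: Write the general solution.
k = 32 + (41/1)t = 32 + 41t
l = -14 - (18/1)t = -14 - 18t
for any integer t.

k = 32 + 41t, l = -14 - 18t for integer t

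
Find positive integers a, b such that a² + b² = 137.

Search for a with 137 - a² a perfect square.
a = 4: 137 - 4² = 137 - 16 = 121 = 11² ✓
So a = 4, b = 11.

a = 4, b = 11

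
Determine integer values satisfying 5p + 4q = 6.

Step 1: Check solvability.
gcd(5, 4) = 1
Since 1 divides 6, solutions exist.

Step 2: Apply extended Euclidean algorithm to find gcd.
We find integers such that 5*x0 + 4*y0 = 1

Step 3: Scale the particular solution.
Multiply by 6/1 = 6:
p = 6, q = -6

Step 4: Verify.
5*(6) + 4*(-6) = 6 = 6 ✓

p = 6, q = -6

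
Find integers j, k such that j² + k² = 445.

We need to find integers j, k > 0 such that j² + k² = 445.
Trying j = 2: k² = 445 - 2² = 445 - 4 = 441
k = 21
Check: 2² + 21² = 4 + 441 = 445 ✓

445 = 2² + 21²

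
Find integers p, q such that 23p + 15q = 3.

Step 1: Check solvability.
gcd(23, 15) = 1
Since 1 divides 3, solutions exist.

Step 2: Apply extended Euclidean algorithm to find gcd.
We find integers such that 23*x0 + 15*y0 = 1

Step 3: Scale the particular solution.
Multiply by 3/1 = 3:
p = 6, q = -9

Step 4: Verify.
23*(6) + 15*(-9) = 3 = 3 ✓

p = 6, q = -9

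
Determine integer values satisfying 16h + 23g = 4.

Step 1: Check solvability.
gcd(16, 23) = 1
Since 1 divides 4, solutions exist.

Step 2: Apply extended Euclidean algorithm to find gcd.
We find integers such that 16*x0 + 23*y0 = 1

Step 3: Scale the particular solution.
Multiply by 4/1 = 4:
h = -40, g = 28

Step 4: Verify.
16*(-40) + 23*(28) = 4 = 4 ✓

h = -40, g = 28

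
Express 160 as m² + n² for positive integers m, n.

We need to find integers m, n > 0 such that m² + n² = 160.
Trying m = 4: n² = 160 - 4² = 160 - 16 = 144
n = 12
Check: 4² + 12² = 16 + 144 = 160 ✓

160 = 4² + 12²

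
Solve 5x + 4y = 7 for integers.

Step 1: Check solvability.
gcd(5, 4) = 1
Since 1 divides 7, solutions exist.

Step 2: Apply extended Euclidean algorithm to find gcd.
We find integers such that 5*x0 + 4*y0 = 1

Step 3: Scale the particular solution.
Multiply by 7/1 = 7:
x = 7, y = -7

Step 4: Verify.
5*(7) + 4*(-7) = 7 = 7 ✓

x = 7, y = -7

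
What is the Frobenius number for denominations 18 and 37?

For two coprime denominations a and b, the Frobenius number (largest value not representable as a non-negative combination) is ab - a - b.
Here gcd(18, 37) = 1, so they are coprime.
F(18, 37) = 18·37 - 18 - 37 = 666 - 55 = 611

611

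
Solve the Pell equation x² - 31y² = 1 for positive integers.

We seek the smallest positive integers (x, y) with x² - 31y² = 1, i.e., x² = 31y² + 1.
Try successive y values:
y = 1: x² = 31·1² + 1 = 32, not a perfect square
y = 2: x² = 31·2² + 1 = 125, not a perfect square
y = 3: x² = 31·3² + 1 = 280, not a perfect square
... continuing the search (or via continued fractions) ...
y = 273: x² = 31·273² + 1 = 2310400, x = 1520 ✓

Verify: 1520² - 31·273² = 2310400 - 2310399 = 1 ✓

x = 1520, y = 273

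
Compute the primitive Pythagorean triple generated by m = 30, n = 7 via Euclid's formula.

a = m² - n² = 30² - 7² = 900 - 49 = 851
b = 2mn = 2·30·7 = 420
c = m² + n² = 900 + 49 = 949
Verify: 851² + 420² = 724201 + 176400 = 900601 = 949² ✓

(851, 420, 949)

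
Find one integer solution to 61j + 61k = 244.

Step 1: Check solvability.
gcd(61, 61) = 61
Since 61 divides 244, solutions exist.

Step 2: Apply extended Euclidean algorithm to find gcd.
We find integers such that 61*x0 + 61*y0 = 61

Step 3: Scale the particular solution.
Multiply by 244/61 = 4:
j = 0, k = 4

Step 4: Verify.
61*(0) + 61*(4) = 244 = 244 ✓

j = 0, k = 4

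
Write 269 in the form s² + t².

We need to find integers s, t > 0 such that s² + t² = 269.
Trying s = 10: t² = 269 - 10² = 269 - 100 = 169
t = 13
Check: 10² + 13² = 100 + 169 = 269 ✓

269 = 10² + 13²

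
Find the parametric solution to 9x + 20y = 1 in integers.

Step 1: Compute gcd(9, 20) = 1.
Since 1 divides 1, solutions exist.

Step 2: Find a particular solution using extended Euclidean algorithm.
We get x₀ = 9, y₀ = -4.
Check: 9*9 + 20*-4 = 1 = 1 ✓

Step 3: Write the general solution.
x = 9 + (20/1)t = 9 + 20t
y = -4 - (9/1)t = -4 - 9t
for any integer t.

x = 9 + 20t, y = -4 - 9t for integer t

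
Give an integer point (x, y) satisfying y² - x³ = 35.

Try small integer x values and check whether x³ + 35 is a perfect square.
x = 1: x³ + 35 = 1³ + 35 = 1 + 35 = 36
Is 36 a perfect square? 6² = 36 ✓
So (x, y) = (1, 6) is a solution.

x = 1, y = 6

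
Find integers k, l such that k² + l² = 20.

We need to find integers k, l > 0 such that k² + l² = 20.
Trying k = 2: l² = 20 - 2² = 20 - 4 = 16
l = 4
Check: 2² + 4² = 4 + 16 = 20 ✓

20 = 2² + 4²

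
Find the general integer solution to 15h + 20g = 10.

Step 1: Compute gcd(15, 20) = 5.
Since 5 divides 10, solutions exist.

Step 2: Find a particular solution using extended Euclidean algorithm.
We get h₀ = -2, g₀ = 2.
Check: 15*-2 + 20*2 = 10 = 10 ✓

Step 3: Write the general solution.
h = -2 + (20/5)t = -2 + 4t
g = 2 - (15/5)t = 2 - 3t
for any integer t.

h = -2 + 4t, g = 2 - 3t for integer t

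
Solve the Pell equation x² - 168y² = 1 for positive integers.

We seek the smallest positive integers (x, y) with x² - 168y² = 1, i.e., x² = 168y² + 1.
Try successive y values:
y = 1: x² = 168·1² + 1 = 169, x = 13 ✓

Verify: 13² - 168·1² = 169 - 168 = 1 ✓

x = 13, y = 1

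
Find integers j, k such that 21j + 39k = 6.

Step 1: Check solvability.
gcd(21, 39) = 3
Since 3 divides 6, solutions exist.

Step 2: Apply extended Euclidean algorithm to find gcd.
We find integers such that 21*x0 + 39*y0 = 3

Step 3: Scale the particular solution.
Multiply by 6/3 = 2:
j = 4, k = -2

Step 4: Verify.
21*(4) + 39*(-2) = 6 = 6 ✓

j = 4, k = -2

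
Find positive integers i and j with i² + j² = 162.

We need to find integers i, j > 0 such that i² + j² = 162.
Trying i = 9: j² = 162 - 9² = 162 - 81 = 81
j = 9
Check: 9² + 9² = 81 + 81 = 162 ✓

162 = 9² + 9²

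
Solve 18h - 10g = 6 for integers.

Step 1: Check solvability.
gcd(18, 10) = 2
Since 2 divides 6, solutions exist.

Step 2: Apply extended Euclidean algorithm to find gcd.
We find integers such that 18*x0 + 10*y0 = 2

Step 3: Scale the particular solution.
Multiply by 6/2 = 3:
h = -3, g = -6

Step 4: Verify.
18*(-3) - 10*(-6) = 6 = 6 ✓

h = -3, g = -6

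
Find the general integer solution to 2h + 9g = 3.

Step 1: Compute gcd(2, 9) = 1.
Since 1 divides 3, solutions exist.

Step 2: Find a particular solution using extended Euclidean algorithm.
We get h₀ = -12, g₀ = 3.
Check: 2*-12 + 9*3 = 3 = 3 ✓

Step 3: Write the general solution.
h = -12 + (9/1)t = -12 + 9t
g = 3 - (2/1)t = 3 - 2t
for any integer t.

h = -12 + 9t, g = 3 - 2t for integer t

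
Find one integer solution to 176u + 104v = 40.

Step 1: Check solvability.
gcd(176, 104) = 8
Since 8 divides 40, solutions exist.

Step 2: Apply extended Euclidean algorithm to find gcd.
We find integers such that 176*x0 + 104*y0 = 8

Step 3: Scale the particular solution.
Multiply by 40/8 = 5:
u = 15, v = -25

Step 4: Verify.
176*(15) + 104*(-25) = 40 = 40 ✓

u = 15, v = -25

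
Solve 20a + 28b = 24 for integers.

Step 1: Check solvability.
gcd(20, 28) = 4
Since 4 divides 24, solutions exist.

Step 2: Apply extended Euclidean algorithm to find gcd.
We find integers such that 20*x0 + 28*y0 = 4

Step 3: Scale the particular solution.
Multiply by 24/4 = 6:
a = 18, b = -12

Step 4: Verify.
20*(18) + 28*(-12) = 24 = 24 ✓

a = 18, b = -12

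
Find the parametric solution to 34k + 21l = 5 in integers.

Step 1: Compute gcd(34, 21) = 1.
Since 1 divides 5, solutions exist.

Step 2: Find a particular solution using extended Euclidean algorithm.
We get k₀ = -40, l₀ = 65.
Check: 34*-40 + 21*65 = 5 = 5 ✓

Step 3: Write the general solution.
k = -40 + (21/1)t = -40 + 21t
l = 65 - (34/1)t = 65 - 34t
for any integer t.

k = -40 + 21t, l = 65 - 34t for integer t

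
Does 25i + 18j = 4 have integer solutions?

Step 1: Compute gcd(25, 18).
gcd(25, 18) = 1

Step 2: Check divisibility.
Does 1 divide 4? 4 = 1 x 4, so yes.

By the theorem on linear Diophantine equations, 25i + 18j = 4 has integer solutions if and only if gcd(25, 18) divides 4. Since 1 | 4, solutions exist.

Yes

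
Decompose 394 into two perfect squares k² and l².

We need to find integers k, l > 0 such that k² + l² = 394.
Trying k = 13: l² = 394 - 13² = 394 - 169 = 225
l = 15
Check: 13² + 15² = 169 + 225 = 394 ✓

394 = 13² + 15²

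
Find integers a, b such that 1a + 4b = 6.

Step 1: Check solvability.
gcd(1, 4) = 1
Since 1 divides 6, solutions exist.

Step 2: Apply extended Euclidean algorithm to find gcd.
We find integers such that 1*x0 + 4*y0 = 1

Step 3: Scale the particular solution.
Multiply by 6/1 = 6:
a = 6, b = 0

Step 4: Verify.
1*(6) + 4*(0) = 6 = 6 ✓

a = 6, b = 0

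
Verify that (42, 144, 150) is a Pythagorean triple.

Compute a² + b²:
42² + 144² = 1764 + 20736 = 22500
Compute c²:
150² = 22500
Since 22500 = 22500, it is a Pythagorean triple.

Yes, it is a Pythagorean triple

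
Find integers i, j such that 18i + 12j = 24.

Step 1: Check solvability.
gcd(18, 12) = 6
Since 6 divides 24, solutions exist.

Step 2: Apply extended Euclidean algorithm to find gcd.
We find integers such that 18*x0 + 12*y0 = 6

Step 3: Scale the particular solution.
Multiply by 24/6 = 4:
i = 4, j = -4

Step 4: Verify.
18*(4) + 12*(-4) = 24 = 24 ✓

i = 4, j = -4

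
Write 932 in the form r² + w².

We need to find integers r, w > 0 such that r² + w² = 932.
Trying r = 16: w² = 932 - 16² = 932 - 256 = 676
w = 26
Check: 16² + 26² = 256 + 676 = 932 ✓

932 = 16² + 26²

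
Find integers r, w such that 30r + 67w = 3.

Step 1: Check solvability.
gcd(30, 67) = 1
Since 1 divides 3, solutions exist.

Step 2: Apply extended Euclidean algorithm to find gcd.
We find integers such that 30*x0 + 67*y0 = 1

Step 3: Scale the particular solution.
Multiply by 3/1 = 3:
r = -87, w = 39

Step 4: Verify.
30*(-87) + 67*(39) = 3 = 3 ✓

r = -87, w = 39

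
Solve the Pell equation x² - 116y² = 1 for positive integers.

We seek the smallest positive integers (x, y) with x² - 116y² = 1, i.e., x² = 116y² + 1.
Try successive y values:
y = 1: x² = 116·1² + 1 = 117, not a perfect square
y = 2: x² = 116·2² + 1 = 465, not a perfect square
y = 3: x² = 116·3² + 1 = 1045, not a perfect square
... continuing the search (or via continued fractions) ...
y = 910: x² = 116·910² + 1 = 96059601, x = 9801 ✓

Verify: 9801² - 116·910² = 96059601 - 96059600 = 1 ✓

x = 9801, y = 910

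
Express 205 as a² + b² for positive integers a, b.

We need to find integers a, b > 0 such that a² + b² = 205.
Trying a = 3: b² = 205 - 3² = 205 - 9 = 196
b = 14
Check: 3² + 14² = 9 + 196 = 205 ✓

205 = 3² + 14²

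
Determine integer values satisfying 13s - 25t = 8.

Step 1: Check solvability.
gcd(13, 25) = 1
Since 1 divides 8, solutions exist.

Step 2: Apply extended Euclidean algorithm to find gcd.
We find integers such that 13*x0 + 25*y0 = 1

Step 3: Scale the particular solution.
Multiply by 8/1 = 8:
s = 16, t = 8

Step 4: Verify.
13*(16) - 25*(8) = 8 = 8 ✓

s = 16, t = 8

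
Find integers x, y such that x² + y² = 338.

We need to find integers x, y > 0 such that x² + y² = 338.
Trying x = 7: y² = 338 - 7² = 338 - 49 = 289
y = 17
Check: 7² + 17² = 49 + 289 = 338 ✓

338 = 7² + 17²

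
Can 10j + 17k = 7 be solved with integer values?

Step 1: Compute gcd(10, 17).
gcd(10, 17) = 1

Step 2: Check divisibility.
Does 1 divide 7? 7 = 1 x 7, so yes.

By the theorem on linear Diophantine equations, 10j + 17k = 7 has integer solutions if and only if gcd(10, 17) divides 7. Since 1 | 7, solutions exist.

Yes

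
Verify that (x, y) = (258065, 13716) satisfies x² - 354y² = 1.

Compute x² = 258065² = 66597544225
Compute 354y² = 354·13716² = 354·188128656 = 66597544224
x² - 354y² = 66597544225 - 66597544224 = 1
Since this equals 1, (258065, 13716) is a solution.

Yes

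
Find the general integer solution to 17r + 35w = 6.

Step 1: Compute gcd(17, 35) = 1.
Since 1 divides 6, solutions exist.

Step 2: Find a particular solution using extended Euclidean algorithm.
We get r₀ = -12, w₀ = 6.
Check: 17*-12 + 35*6 = 6 = 6 ✓

Step 3: Write the general solution.
r = -12 + (35/1)t = -12 + 35t
w = 6 - (17/1)t = 6 - 17t
for any integer t.

r = -12 + 35t, w = 6 - 17t for integer t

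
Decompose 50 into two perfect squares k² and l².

We need to find integers k, l > 0 such that k² + l² = 50.
Trying k = 1: l² = 50 - 1² = 50 - 1 = 49
l = 7
Check: 1² + 7² = 1 + 49 = 50 ✓

50 = 1² + 7²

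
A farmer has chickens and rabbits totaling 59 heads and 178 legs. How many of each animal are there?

Let c = chickens, r = rabbits.
Heads: c + r = 59
Legs: 2c + 4r = 178
From the first equation, c = 59 - r. Substitute:
2(59 - r) + 4r = 178
118 + 2r = 178
r = (178 - 118)/2 = 30
c = 59 - 30 = 29

Chickens: 29, Rabbits: 30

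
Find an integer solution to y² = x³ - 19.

Try small integer x values and check whether x³ - 19 is a perfect square.
x = 7: x³ - 19 = 7³ - 19 = 343 - 19 = 324
Is 324 a perfect square? 18² = 324 ✓
So (x, y) = (7, 18) is a solution.

x = 7, y = 18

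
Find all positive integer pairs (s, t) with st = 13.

The positive divisors of 13 are: 1, 13.
Each divisor d gives the pair (d, 13/d):
(1, 13), (13, 1)

(1, 13), (13, 1)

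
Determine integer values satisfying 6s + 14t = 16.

Step 1: Check solvability.
gcd(6, 14) = 2
Since 2 divides 16, solutions exist.

Step 2: Apply extended Euclidean algorithm to find gcd.
We find integers such that 6*x0 + 14*y0 = 2

Step 3: Scale the particular solution.
Multiply by 16/2 = 8:
s = -16, t = 8

Step 4: Verify.
6*(-16) + 14*(8) = 16 = 16 ✓

s = -16, t = 8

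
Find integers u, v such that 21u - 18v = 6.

Step 1: Check solvability.
gcd(21, 18) = 3
Since 3 divides 6, solutions exist.

Step 2: Apply extended Euclidean algorithm to find gcd.
We find integers such that 21*x0 + 18*y0 = 3

Step 3: Scale the particular solution.
Multiply by 6/3 = 2:
u = 2, v = 2

Step 4: Verify.
21*(2) - 18*(2) = 6 = 6 ✓

u = 2, v = 2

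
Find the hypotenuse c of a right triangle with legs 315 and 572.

c² = a² + b² = 315² + 572² = 99225 + 327184 = 426409
c = 653

653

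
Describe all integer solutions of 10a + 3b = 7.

Step 1: Compute gcd(10, 3) = 1.
Since 1 divides 7, solutions exist.

Step 2: Find a particular solution using extended Euclidean algorithm.
We get a₀ = 7, b₀ = -21.
Check: 10*7 + 3*-21 = 7 = 7 ✓

Step 3: Write the general solution.
a = 7 + (3/1)t = 7 + 3t
b = -21 - (10/1)t = -21 - 10t
for any integer t.

a = 7 + 3t, b = -21 - 10t for integer t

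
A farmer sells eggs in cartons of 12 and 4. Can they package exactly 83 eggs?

We need non-negative a, b with 12a + 4b = 83.
gcd(12, 4) = 4, and 4 does not divide 83.
No integer solutions exist.

No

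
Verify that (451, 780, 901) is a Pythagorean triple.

Compute a² + b² = 451² + 780² = 203401 + 608400 = 811801
Compute c² = 901² = 811801
Since 811801 = 811801, confirmed.

Yes, it is a Pythagorean triple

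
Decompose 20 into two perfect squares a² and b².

We need to find integers a, b > 0 such that a² + b² = 20.
Trying a = 2: b² = 20 - 2² = 20 - 4 = 16
b = 4
Check: 2² + 4² = 4 + 16 = 20 ✓

20 = 2² + 4²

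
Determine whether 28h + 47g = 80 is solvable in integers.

Step 1: Compute gcd(28, 47).
gcd(28, 47) = 1

Step 2: Check divisibility.
Does 1 divide 80? 80 = 1 x 80, so yes.

By the theorem on linear Diophantine equations, 28h + 47g = 80 has integer solutions if and only if gcd(28, 47) divides 80. Since 1 | 80, solutions exist.

Yes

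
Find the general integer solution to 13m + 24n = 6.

Step 1: Compute gcd(13, 24) = 1.
Since 1 divides 6, solutions exist.

Step 2: Find a particular solution using extended Euclidean algorithm.
We get m₀ = -66, n₀ = 36.
Check: 13*-66 + 24*36 = 6 = 6 ✓

Step 3: Write the general solution.
m = -66 + (24/1)t = -66 + 24t
n = 36 - (13/1)t = 36 - 13t
for any integer t.

m = -66 + 24t, n = 36 - 13t for integer t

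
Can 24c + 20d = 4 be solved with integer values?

Step 1: Compute gcd(24, 20).
gcd(24, 20) = 4

Step 2: Check divisibility.
Does 4 divide 4? 4 = 4 x 1, so yes.

By the theorem on linear Diophantine equations, 24c + 20d = 4 has integer solutions if and only if gcd(24, 20) divides 4. Since 4 | 4, solutions exist.

Yes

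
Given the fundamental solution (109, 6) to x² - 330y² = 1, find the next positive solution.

Solutions to x² - Dy² = 1 are generated by powers of (x₀ + y₀√D).
The next solution satisfies x₁ + y₁√330 = (x₀ + y₀√330)², giving:
x₁ = x₀² + 330y₀² = 109² + 330·6² = 11881 + 11880 = 23761
y₁ = 2x₀y₀ = 2·109·6 = 1308

Verify: 23761² - 330·1308² = 564585121 - 564585120 = 1 ✓

x = 23761, y = 1308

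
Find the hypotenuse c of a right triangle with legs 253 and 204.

c² = a² + b² = 253² + 204² = 64009 + 41616 = 105625
c = 325

325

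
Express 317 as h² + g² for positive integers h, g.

We need to find integers h, g > 0 such that h² + g² = 317.
Trying h = 11: g² = 317 - 11² = 317 - 121 = 196
g = 14
Check: 11² + 14² = 121 + 196 = 317 ✓

317 = 11² + 14²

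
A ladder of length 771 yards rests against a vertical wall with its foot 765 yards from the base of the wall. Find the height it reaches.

The ladder, wall, and ground form a right triangle with hypotenuse 771 and one leg 765.
By the Pythagorean theorem: h² = 771² - 765² = 594441 - 585225 = 9216
h = √9216 = 96 yards

96 yards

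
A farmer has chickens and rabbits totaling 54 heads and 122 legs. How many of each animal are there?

Let c = chickens, r = rabbits.
Heads: c + r = 54
Legs: 2c + 4r = 122
From the first equation, c = 54 - r. Substitute:
2(54 - r) + 4r = 122
108 + 2r = 122
r = (122 - 108)/2 = 7
c = 54 - 7 = 47

Chickens: 47, Rabbits: 7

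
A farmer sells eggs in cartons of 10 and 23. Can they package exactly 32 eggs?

We need non-negative a, b with 10a + 23b = 32.
gcd(10, 23) = 1 divides 32, but no a in [0, 3] gives non-negative b.

No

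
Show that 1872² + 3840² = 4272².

Compute a² + b² = 1872² + 3840² = 3504384 + 14745600 = 18249984
Compute c² = 4272² = 18249984
Since 18249984 = 18249984, confirmed.

Yes, it is a Pythagorean triple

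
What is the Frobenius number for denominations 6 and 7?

For two coprime denominations a and b, the Frobenius number (largest value not representable as a non-negative combination) is ab - a - b.
Here gcd(6, 7) = 1, so they are coprime.
F(6, 7) = 6·7 - 6 - 7 = 42 - 13 = 29

29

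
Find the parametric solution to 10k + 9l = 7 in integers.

Step 1: Compute gcd(10, 9) = 1.
Since 1 divides 7, solutions exist.

Step 2: Find a particular solution using extended Euclidean algorithm.
We get k₀ = 7, l₀ = -7.
Check: 10*7 + 9*-7 = 7 = 7 ✓

Step 3: Write the general solution.
k = 7 + (9/1)t = 7 + 9t
l = -7 - (10/1)t = -7 - 10t
for any integer t.

k = 7 + 9t, l = -7 - 10t for integer t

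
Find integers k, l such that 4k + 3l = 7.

Step 1: Check solvability.
gcd(4, 3) = 1
Since 1 divides 7, solutions exist.

Step 2: Apply extended Euclidean algorithm to find gcd.
We find integers such that 4*x0 + 3*y0 = 1

Step 3: Scale the particular solution.
Multiply by 7/1 = 7:
k = 7, l = -7

Step 4: Verify.
4*(7) + 3*(-7) = 7 = 7 ✓

k = 7, l = -7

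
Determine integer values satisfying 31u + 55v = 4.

Step 1: Check solvability.
gcd(31, 55) = 1
Since 1 divides 4, solutions exist.

Step 2: Apply extended Euclidean algorithm to find gcd.
We find integers such that 31*x0 + 55*y0 = 1

Step 3: Scale the particular solution.
Multiply by 4/1 = 4:
u = 64, v = -36

Step 4: Verify.
31*(64) + 55*(-36) = 4 = 4 ✓

u = 64, v = -36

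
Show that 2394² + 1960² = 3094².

Compute a² + b² = 2394² + 1960² = 5731236 + 3841600 = 9572836
Compute c² = 3094² = 9572836
Since 9572836 = 9572836, confirmed.

Yes, it is a Pythagorean triple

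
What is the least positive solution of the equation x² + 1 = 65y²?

We need x² = 65y² - 1. Try successive y:
y = 1: x² = 65·1² - 1 = 64 = 8² ✓
Check: 8² - 65·1² = 64 - 65 = -1 ✓

x = 8, y = 1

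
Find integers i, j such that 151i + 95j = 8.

Step 1: Check solvability.
gcd(151, 95) = 1
Since 1 divides 8, solutions exist.

Step 2: Apply extended Euclidean algorithm to find gcd.
We find integers such that 151*x0 + 95*y0 = 1

Step 3: Scale the particular solution.
Multiply by 8/1 = 8:
i = -312, j = 496

Step 4: Verify.
151*(-312) + 95*(496) = 8 = 8 ✓

i = -312, j = 496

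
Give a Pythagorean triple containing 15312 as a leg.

We need the other leg and hypotenuse such that 15312² + x² = c².
Take x = 17280, c = 23088: 15312² + 17280² = 234457344 + 298598400 = 533055744 = 23088² ✓
Triple: (15312, 17280, 23088)

(15312, 17280, 23088)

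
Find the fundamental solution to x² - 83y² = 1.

We seek the smallest positive integers (x, y) with x² - 83y² = 1, i.e., x² = 83y² + 1.
Try successive y values:
y = 1: x² = 83·1² + 1 = 84, not a perfect square
y = 2: x² = 83·2² + 1 = 333, not a perfect square
y = 3: x² = 83·3² + 1 = 748, not a perfect square
... continuing the search (or via continued fractions) ...
y = 9: x² = 83·9² + 1 = 6724, x = 82 ✓

Verify: 82² - 83·9² = 6724 - 6723 = 1 ✓

x = 82, y = 9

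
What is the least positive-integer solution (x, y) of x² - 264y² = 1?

We seek the smallest positive integers (x, y) with x² - 264y² = 1, i.e., x² = 264y² + 1.
Try successive y values:
y = 1: x² = 264·1² + 1 = 265, not a perfect square
y = 2: x² = 264·2² + 1 = 1057, not a perfect square
y = 3: x² = 264·3² + 1 = 2377, not a perfect square
... continuing the search (or via continued fractions) ...
y = 4: x² = 264·4² + 1 = 4225, x = 65 ✓

Verify: 65² - 264·4² = 4225 - 4224 = 1 ✓

x = 65, y = 4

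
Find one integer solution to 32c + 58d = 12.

Step 1: Check solvability.
gcd(32, 58) = 2
Since 2 divides 12, solutions exist.

Step 2: Apply extended Euclidean algorithm to find gcd.
We find integers such that 32*x0 + 58*y0 = 2

Step 3: Scale the particular solution.
Multiply by 12/2 = 6:
c = -54, d = 30

Step 4: Verify.
32*(-54) + 58*(30) = 12 = 12 ✓

c = -54, d = 30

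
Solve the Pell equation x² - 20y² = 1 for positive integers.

We seek the smallest positive integers (x, y) with x² - 20y² = 1, i.e., x² = 20y² + 1.
Try successive y values:
y = 1: x² = 20·1² + 1 = 21, not a perfect square
y = 2: x² = 20·2² + 1 = 81, x = 9 ✓

Verify: 9² - 20·2² = 81 - 80 = 1 ✓

x = 9, y = 2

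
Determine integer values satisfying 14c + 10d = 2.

Step 1: Check solvability.
gcd(14, 10) = 2
Since 2 divides 2, solutions exist.

Step 2: Apply extended Euclidean algorithm to find gcd.
We find integers such that 14*x0 + 10*y0 = 2

Step 3: Scale the particular solution.
Multiply by 2/2 = 1:
c = -2, d = 3

Step 4: Verify.
14*(-2) + 10*(3) = 2 = 2 ✓

c = -2, d = 3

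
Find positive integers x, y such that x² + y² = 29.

Search for x with 29 - x² a perfect square.
x = 2: 29 - 2² = 29 - 4 = 25 = 5² ✓
So x = 2, y = 5.

x = 2, y = 5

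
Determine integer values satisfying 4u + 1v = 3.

Step 1: Check solvability.
gcd(4, 1) = 1
Since 1 divides 3, solutions exist.

Step 2: Apply extended Euclidean algorithm to find gcd.
We find integers such that 4*x0 + 1*y0 = 1

Step 3: Scale the particular solution.
Multiply by 3/1 = 3:
u = 0, v = 3

Step 4: Verify.
4*(0) + 1*(3) = 3 = 3 ✓

u = 0, v = 3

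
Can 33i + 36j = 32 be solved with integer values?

Step 1: Compute gcd(33, 36).
gcd(33, 36) = 3

Step 2: Check divisibility.
Does 3 divide 32? 32 = 3 x 10 + 2, so no.

By the theorem on linear Diophantine equations, 33i + 36j = 32 has integer solutions if and only if gcd(33, 36) divides 32. Since 3 does not divide 32, no solutions exist.

No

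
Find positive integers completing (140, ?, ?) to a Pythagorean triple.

We need the other leg and hypotenuse such that 140² + x² = c².
Take x = 51, c = 149: 140² + 51² = 19600 + 2601 = 22201 = 149² ✓
Triple: (51, 140, 149)

(51, 140, 149)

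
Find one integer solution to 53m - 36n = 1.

Step 1: Check solvability.
gcd(53, 36) = 1
Since 1 divides 1, solutions exist.

Step 2: Apply extended Euclidean algorithm to find gcd.
We find integers such that 53*x0 + 36*y0 = 1

Step 3: Scale the particular solution.
Multiply by 1/1 = 1:
m = 17, n = 25

Step 4: Verify.
53*(17) - 36*(25) = 1 = 1 ✓

m = 17, n = 25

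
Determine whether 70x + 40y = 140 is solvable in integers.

Step 1: Compute gcd(70, 40).
gcd(70, 40) = 10

Step 2: Check divisibility.
Does 10 divide 140? 140 = 10 x 14, so yes.

By the theorem on linear Diophantine equations, 70x + 40y = 140 has integer solutions if and only if gcd(70, 40) divides 140. Since 10 | 140, solutions exist.

Yes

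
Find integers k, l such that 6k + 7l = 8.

Step 1: Check solvability.
gcd(6, 7) = 1
Since 1 divides 8, solutions exist.

Step 2: Apply extended Euclidean algorithm to find gcd.
We find integers such that 6*x0 + 7*y0 = 1

Step 3: Scale the particular solution.
Multiply by 8/1 = 8:
k = -8, l = 8

Step 4: Verify.
6*(-8) + 7*(8) = 8 = 8 ✓

k = -8, l = 8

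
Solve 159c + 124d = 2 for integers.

Step 1: Check solvability.
gcd(159, 124) = 1
Since 1 divides 2, solutions exist.

Step 2: Apply extended Euclidean algorithm to find gcd.
We find integers such that 159*x0 + 124*y0 = 1

Step 3: Scale the particular solution.
Multiply by 2/1 = 2:
c = 78, d = -100

Step 4: Verify.
159*(78) + 124*(-100) = 2 = 2 ✓

c = 78, d = -100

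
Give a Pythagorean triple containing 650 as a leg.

We need the other leg and hypotenuse such that 650² + x² = c².
Take x = 456, c = 794: 650² + 456² = 422500 + 207936 = 630436 = 794² ✓
Triple: (650, 456, 794)

(650, 456, 794)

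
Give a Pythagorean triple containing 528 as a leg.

We need the other leg and hypotenuse such that 528² + x² = c².
Take x = 455, c = 697: 528² + 455² = 278784 + 207025 = 485809 = 697² ✓
Triple: (455, 528, 697)

(455, 528, 697)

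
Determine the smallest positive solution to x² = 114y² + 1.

We seek the smallest positive integers (x, y) with x² - 114y² = 1, i.e., x² = 114y² + 1.
Try successive y values:
y = 1: x² = 114·1² + 1 = 115, not a perfect square
y = 2: x² = 114·2² + 1 = 457, not a perfect square
y = 3: x² = 114·3² + 1 = 1027, not a perfect square
... continuing the search (or via continued fractions) ...
y = 96: x² = 114·96² + 1 = 1050625, x = 1025 ✓

Verify: 1025² - 114·96² = 1050625 - 1050624 = 1 ✓

x = 1025, y = 96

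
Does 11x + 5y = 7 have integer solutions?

Step 1: Compute gcd(11, 5).
gcd(11, 5) = 1

Step 2: Check divisibility.
Does 1 divide 7? 7 = 1 x 7, so yes.

By the theorem on linear Diophantine equations, 11x + 5y = 7 has integer solutions if and only if gcd(11, 5) divides 7. Since 1 | 7, solutions exist.

Yes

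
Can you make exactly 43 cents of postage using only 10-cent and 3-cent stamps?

We need non-negative x, y with 10x + 3y = 43.
gcd(10, 3) = 1 divides 43, so integer solutions exist.
Search for a non-negative one: x = 1 gives 3y = 43 - 10 = 33, so y = 11.
Check: 10·1 + 3·11 = 43 ✓

Yes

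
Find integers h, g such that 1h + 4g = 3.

Step 1: Check solvability.
gcd(1, 4) = 1
Since 1 divides 3, solutions exist.

Step 2: Apply extended Euclidean algorithm to find gcd.
We find integers such that 1*x0 + 4*y0 = 1

Step 3: Scale the particular solution.
Multiply by 3/1 = 3:
h = 3, g = 0

Step 4: Verify.
1*(3) + 4*(0) = 3 = 3 ✓

h = 3, g = 0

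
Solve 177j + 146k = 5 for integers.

Step 1: Check solvability.
gcd(177, 146) = 1
Since 1 divides 5, solutions exist.

Step 2: Apply extended Euclidean algorithm to find gcd.
We find integers such that 177*x0 + 146*y0 = 1

Step 3: Scale the particular solution.
Multiply by 5/1 = 5:
j = 165, k = -200

Step 4: Verify.
177*(165) + 146*(-200) = 5 = 5 ✓

j = 165, k = -200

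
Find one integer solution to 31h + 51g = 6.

Step 1: Check solvability.
gcd(31, 51) = 1
Since 1 divides 6, solutions exist.

Step 2: Apply extended Euclidean algorithm to find gcd.
We find integers such that 31*x0 + 51*y0 = 1

Step 3: Scale the particular solution.
Multiply by 6/1 = 6:
h = -138, g = 84

Step 4: Verify.
31*(-138) + 51*(84) = 6 = 6 ✓

h = -138, g = 84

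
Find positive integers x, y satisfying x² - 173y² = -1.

We need x² = 173y² - 1. Try successive y:
y = 1: x² = 173·1² - 1 = 172, not a perfect square
y = 2: x² = 173·2² - 1 = 691, not a perfect square
y = 3: x² = 173·3² - 1 = 1556, not a perfect square
...
y = 85: x² = 173·85² - 1 = 1249924 = 1118² ✓
Check: 1118² - 173·85² = 1249924 - 1249925 = -1 ✓

x = 1118, y = 85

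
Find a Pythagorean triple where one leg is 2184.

We need the other leg and hypotenuse such that 2184² + x² = c².
Take x = 175, c = 2191: 2184² + 175² = 4769856 + 30625 = 4800481 = 2191² ✓
Triple: (175, 2184, 2191)

(175, 2184, 2191)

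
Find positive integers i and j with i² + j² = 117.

We need to find integers i, j > 0 such that i² + j² = 117.
Trying i = 6: j² = 117 - 6² = 117 - 36 = 81
j = 9
Check: 6² + 9² = 36 + 81 = 117 ✓

117 = 6² + 9²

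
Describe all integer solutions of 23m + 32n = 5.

Step 1: Compute gcd(23, 32) = 1.
Since 1 divides 5, solutions exist.

Step 2: Find a particular solution using extended Euclidean algorithm.
We get m₀ = 35, n₀ = -25.
Check: 23*35 + 32*-25 = 5 = 5 ✓

Step 3: Write the general solution.
m = 35 + (32/1)t = 35 + 32t
n = -25 - (23/1)t = -25 - 23t
for any integer t.

m = 35 + 32t, n = -25 - 23t for integer t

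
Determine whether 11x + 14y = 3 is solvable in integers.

Step 1: Compute gcd(11, 14).
gcd(11, 14) = 1

Step 2: Check divisibility.
Does 1 divide 3? 3 = 1 x 3, so yes.

By the theorem on linear Diophantine equations, 11x + 14y = 3 has integer solutions if and only if gcd(11, 14) divides 3. Since 1 | 3, solutions exist.

Yes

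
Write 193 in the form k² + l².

We need to find integers k, l > 0 such that k² + l² = 193.
Trying k = 7: l² = 193 - 7² = 193 - 49 = 144
l = 12
Check: 7² + 12² = 49 + 144 = 193 ✓

193 = 7² + 12²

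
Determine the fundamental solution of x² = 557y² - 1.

We need x² = 557y² - 1. Try successive y:
y = 1: x² = 557·1² - 1 = 556, not a perfect square
y = 2: x² = 557·2² - 1 = 2227, not a perfect square
y = 3: x² = 557·3² - 1 = 5012, not a perfect square
...
y = 5: x² = 557·5² - 1 = 13924 = 118² ✓
Check: 118² - 557·5² = 13924 - 13925 = -1 ✓

x = 118, y = 5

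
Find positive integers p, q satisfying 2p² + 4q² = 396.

Try small values of p and check whether (396 - 2p²)/4 is a perfect square.
p = 10: 2·10² = 200, so 4q² = 396 - 200 = 196, giving q² = 49, q = 7.
Check: 2·10² + 4·7² = 200 + 196 = 396 ✓

p = 10, q = 7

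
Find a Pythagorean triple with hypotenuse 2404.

We need a² + b² = 2404² = 5779216.
Trying: 2204² + 960² = 4857616 + 921600 = 5779216 ✓

(2204, 960, 2404)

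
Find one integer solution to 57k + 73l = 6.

Step 1: Check solvability.
gcd(57, 73) = 1
Since 1 divides 6, solutions exist.

Step 2: Apply extended Euclidean algorithm to find gcd.
We find integers such that 57*x0 + 73*y0 = 1

Step 3: Scale the particular solution.
Multiply by 6/1 = 6:
k = -192, l = 150

Step 4: Verify.
57*(-192) + 73*(150) = 6 = 6 ✓

k = -192, l = 150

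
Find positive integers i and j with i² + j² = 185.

We need to find integers i, j > 0 such that i² + j² = 185.
Trying i = 4: j² = 185 - 4² = 185 - 16 = 169
j = 13
Check: 4² + 13² = 16 + 169 = 185 ✓

185 = 4² + 13²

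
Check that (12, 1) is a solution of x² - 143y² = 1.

Compute x² = 12² = 144
Compute 143y² = 143·1² = 143·1 = 143
x² - 143y² = 144 - 143 = 1
Since this equals 1, (12, 1) is a solution.

Yes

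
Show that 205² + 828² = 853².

Compute a² + b² = 205² + 828² = 42025 + 685584 = 727609
Compute c² = 853² = 727609
Since 727609 = 727609, confirmed.

Yes, it is a Pythagorean triple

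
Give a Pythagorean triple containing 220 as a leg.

We need the other leg and hypotenuse such that 220² + x² = c².
Take x = 459, c = 509: 220² + 459² = 48400 + 210681 = 259081 = 509² ✓
Triple: (459, 220, 509)

(459, 220, 509)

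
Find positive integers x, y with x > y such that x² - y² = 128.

Factor: x² - y² = (x+y)(x-y) = 128.
We need two factors of 128 with the same parity.
Use x+y = 64 and x-y = 2 (product 64·2 = 128).
Adding: 2x = 66, so x = 33.
Subtracting: 2y = 62, so y = 31.
Check: 33² - 31² = 1089 - 961 = 128 ✓

x = 33, y = 31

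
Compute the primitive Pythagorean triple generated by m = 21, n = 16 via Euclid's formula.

a = m² - n² = 21² - 16² = 441 - 256 = 185
b = 2mn = 2·21·16 = 672
c = m² + n² = 441 + 256 = 697
Verify: 185² + 672² = 34225 + 451584 = 485809 = 697² ✓

(185, 672, 697)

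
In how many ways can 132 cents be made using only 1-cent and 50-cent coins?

We need non-negative integers (x, y) with 1x + 50y = 132.
For each x from 0 to 132, check if (132 - 1x) is a non-negative multiple of 50.
Solutions (x, y): (32,2), (82,1), (132,0)
Count: 3

3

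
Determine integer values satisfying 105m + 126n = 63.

Step 1: Check solvability.
gcd(105, 126) = 21
Since 21 divides 63, solutions exist.

Step 2: Apply extended Euclidean algorithm to find gcd.
We find integers such that 105*x0 + 126*y0 = 21

Step 3: Scale the particular solution.
Multiply by 63/21 = 3:
m = -3, n = 3

Step 4: Verify.
105*(-3) + 126*(3) = 63 = 63 ✓

m = -3, n = 3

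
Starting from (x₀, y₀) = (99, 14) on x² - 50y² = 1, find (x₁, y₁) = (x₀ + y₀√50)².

Solutions to x² - Dy² = 1 are generated by powers of (x₀ + y₀√D).
The next solution satisfies x₁ + y₁√50 = (x₀ + y₀√50)², giving:
x₁ = x₀² + 50y₀² = 99² + 50·14² = 9801 + 9800 = 19601
y₁ = 2x₀y₀ = 2·99·14 = 2772

Verify: 19601² - 50·2772² = 384199201 - 384199200 = 1 ✓

x = 19601, y = 2772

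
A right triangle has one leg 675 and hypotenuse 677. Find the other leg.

b² = c² - a² = 458329 - 455625 = 2704
b = 52

52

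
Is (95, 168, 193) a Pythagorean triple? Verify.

Compute a² + b² = 95² + 168² = 9025 + 28224 = 37249
Compute c² = 193² = 37249
Since 37249 = 37249, confirmed.

Yes, it is a Pythagorean triple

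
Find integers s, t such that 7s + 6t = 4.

Step 1: Check solvability.
gcd(7, 6) = 1
Since 1 divides 4, solutions exist.

Step 2: Apply extended Euclidean algorithm to find gcd.
We find integers such that 7*x0 + 6*y0 = 1

Step 3: Scale the particular solution.
Multiply by 4/1 = 4:
s = 4, t = -4

Step 4: Verify.
7*(4) + 6*(-4) = 4 = 4 ✓

s = 4, t = -4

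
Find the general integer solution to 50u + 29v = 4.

Step 1: Compute gcd(50, 29) = 1.
Since 1 divides 4, solutions exist.

Step 2: Find a particular solution using extended Euclidean algorithm.
We get u₀ = -44, v₀ = 76.
Check: 50*-44 + 29*76 = 4 = 4 ✓

Step 3: Write the general solution.
u = -44 + (29/1)t = -44 + 29t
v = 76 - (50/1)t = 76 - 50t
for any integer t.

u = -44 + 29t, v = 76 - 50t for integer t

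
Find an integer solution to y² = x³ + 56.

Try small integer x values and check whether x³ + 56 is a perfect square.
x = 2: x³ + 56 = 2³ + 56 = 8 + 56 = 64
Is 64 a perfect square? 8² = 64 ✓
So (x, y) = (2, -8) is a solution.

x = 2, y = -8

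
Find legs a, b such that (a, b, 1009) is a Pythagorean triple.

We need a² + b² = 1009² = 1018081.
Trying: 559² + 840² = 312481 + 705600 = 1018081 ✓

(559, 840, 1009)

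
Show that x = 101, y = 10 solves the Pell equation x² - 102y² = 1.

Compute x² = 101² = 10201
Compute 102y² = 102·10² = 102·100 = 10200
x² - 102y² = 10201 - 10200 = 1
Since this equals 1, (101, 10) is a solution.

Yes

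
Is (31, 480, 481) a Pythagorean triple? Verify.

Compute a² + b² = 31² + 480² = 961 + 230400 = 231361
Compute c² = 481² = 231361
Since 231361 = 231361, confirmed.

Yes, it is a Pythagorean triple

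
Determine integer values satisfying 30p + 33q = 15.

Step 1: Check solvability.
gcd(30, 33) = 3
Since 3 divides 15, solutions exist.

Step 2: Apply extended Euclidean algorithm to find gcd.
We find integers such that 30*x0 + 33*y0 = 3

Step 3: Scale the particular solution.
Multiply by 15/3 = 5:
p = -5, q = 5

Step 4: Verify.
30*(-5) + 33*(5) = 15 = 15 ✓

p = -5, q = 5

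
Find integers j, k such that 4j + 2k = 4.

Step 1: Check solvability.
gcd(4, 2) = 2
Since 2 divides 4, solutions exist.

Step 2: Apply extended Euclidean algorithm to find gcd.
We find integers such that 4*x0 + 2*y0 = 2

Step 3: Scale the particular solution.
Multiply by 4/2 = 2:
j = 0, k = 2

Step 4: Verify.
4*(0) + 2*(2) = 4 = 4 ✓

j = 0, k = 2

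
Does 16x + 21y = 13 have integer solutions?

Step 1: Compute gcd(16, 21).
gcd(16, 21) = 1

Step 2: Check divisibility.
Does 1 divide 13? 13 = 1 x 13, so yes.

By the theorem on linear Diophantine equations, 16x + 21y = 13 has integer solutions if and only if gcd(16, 21) divides 13. Since 1 | 13, solutions exist.

Yes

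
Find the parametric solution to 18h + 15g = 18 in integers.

Step 1: Compute gcd(18, 15) = 3.
Since 3 divides 18, solutions exist.

Step 2: Find a particular solution using extended Euclidean algorithm.
We get h₀ = 6, g₀ = -6.
Check: 18*6 + 15*-6 = 18 = 18 ✓

Step 3: Write the general solution.
h = 6 + (15/3)t = 6 + 5t
g = -6 - (18/3)t = -6 - 6t
for any integer t.

h = 6 + 5t, g = -6 - 6t for integer t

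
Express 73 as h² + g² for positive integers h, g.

We need to find integers h, g > 0 such that h² + g² = 73.
Trying h = 3: g² = 73 - 3² = 73 - 9 = 64
g = 8
Check: 3² + 8² = 9 + 64 = 73 ✓

73 = 3² + 8²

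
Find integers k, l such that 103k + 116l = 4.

Step 1: Check solvability.
gcd(103, 116) = 1
Since 1 divides 4, solutions exist.

Step 2: Apply extended Euclidean algorithm to find gcd.
We find integers such that 103*x0 + 116*y0 = 1

Step 3: Scale the particular solution.
Multiply by 4/1 = 4:
k = -36, l = 32

Step 4: Verify.
103*(-36) + 116*(32) = 4 = 4 ✓

k = -36, l = 32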